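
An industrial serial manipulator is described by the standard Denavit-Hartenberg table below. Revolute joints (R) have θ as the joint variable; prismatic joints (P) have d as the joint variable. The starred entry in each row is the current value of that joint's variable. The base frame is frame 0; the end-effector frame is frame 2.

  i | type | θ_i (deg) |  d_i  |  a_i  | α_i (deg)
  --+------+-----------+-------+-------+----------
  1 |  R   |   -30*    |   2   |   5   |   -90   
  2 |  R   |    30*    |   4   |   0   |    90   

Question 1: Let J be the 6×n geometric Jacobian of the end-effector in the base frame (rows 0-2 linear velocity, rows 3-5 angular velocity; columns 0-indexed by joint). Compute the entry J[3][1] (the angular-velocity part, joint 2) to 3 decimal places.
0.500

axis z_1 = (0.5000,0.8660,0.0000); lever o_n−o_1 = (2.0000,3.4641,0.0000)
cross product → J_v[:, 1] = (0.0000,-0.0000,-0.0000)
J_ω[:, 1] = z_1
entry J[3][1] = 0.5000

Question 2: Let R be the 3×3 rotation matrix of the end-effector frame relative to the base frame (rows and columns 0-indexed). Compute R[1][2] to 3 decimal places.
End-effector z-axis (col 2 of R) = (0.4330,-0.2500,0.8660)
R[1][2] = -0.2500

-0.250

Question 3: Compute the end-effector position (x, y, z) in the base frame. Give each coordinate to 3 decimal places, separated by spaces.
6.330 0.964 2.000

after link 1: o_1 = (4.3301, -2.5000, 2.0000)
after link 2: o_2 = (6.3301, 0.9641, 2.0000)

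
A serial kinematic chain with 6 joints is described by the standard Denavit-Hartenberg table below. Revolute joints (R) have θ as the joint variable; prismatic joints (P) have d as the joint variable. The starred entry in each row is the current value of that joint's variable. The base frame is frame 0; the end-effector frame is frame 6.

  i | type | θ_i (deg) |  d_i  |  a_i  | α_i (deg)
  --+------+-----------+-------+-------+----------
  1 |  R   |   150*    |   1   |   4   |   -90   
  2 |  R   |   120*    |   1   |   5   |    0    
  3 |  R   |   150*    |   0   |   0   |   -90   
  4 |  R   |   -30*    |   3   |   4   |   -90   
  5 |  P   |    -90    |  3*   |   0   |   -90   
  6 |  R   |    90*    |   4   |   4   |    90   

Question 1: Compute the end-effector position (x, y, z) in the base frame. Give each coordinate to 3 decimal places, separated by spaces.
after link 1: o_1 = (-3.4641, 2.0000, 1.0000)
after link 2: o_2 = (-1.7990, -0.1160, -3.3301)
after link 3: o_3 = (-1.7990, -0.1160, -3.3301)
after link 4: o_4 = (-5.3971, -0.3481, 0.1340)
after link 5: o_5 = (-4.0981, 1.9019, 1.6340)
after link 6: o_6 = (-6.8301, -2.8301, 3.0981)

-6.830 -2.830 3.098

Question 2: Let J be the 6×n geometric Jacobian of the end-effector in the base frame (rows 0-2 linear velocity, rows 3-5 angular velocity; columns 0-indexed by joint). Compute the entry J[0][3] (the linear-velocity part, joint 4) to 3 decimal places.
3.214

axis z_3 = (-0.8660,0.5000,0.0000); lever o_n−o_3 = (-5.0311,-2.7141,6.4282)
cross product → J_v[:, 3] = (3.2141,5.5670,4.8660)
J_ω[:, 3] = z_3
entry J[0][3] = 3.2141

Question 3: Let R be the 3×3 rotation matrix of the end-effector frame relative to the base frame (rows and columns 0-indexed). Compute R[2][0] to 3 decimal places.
-0.500

End-effector x-axis (col 0 of R) = (-0.4330,-0.7500,-0.5000)
R[2][0] = -0.5000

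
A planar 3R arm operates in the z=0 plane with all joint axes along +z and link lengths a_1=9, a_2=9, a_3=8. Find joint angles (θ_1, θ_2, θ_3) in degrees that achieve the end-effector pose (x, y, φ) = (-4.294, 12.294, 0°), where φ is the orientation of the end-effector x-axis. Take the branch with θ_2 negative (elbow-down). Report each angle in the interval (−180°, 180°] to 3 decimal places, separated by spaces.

wrist centre = target − a_3·(cos φ, sin φ) = (-12.2940, 12.2940)
cos θ_2 = (302.2849−9²−9²)/(2·9·9) = 0.8660; θ_2 = -30.0080° (elbow-down)
β = atan2(12.2940,-12.2940) = 135.0000°; ψ = atan2(-4.5011,16.7936) = -15.0040°
θ_1 = β − ψ = 150.0040°
θ_3 = φ − θ_1 − θ_2 = -119.9960° (wrapped to (-180°,180°])

150.004 -30.008 -119.996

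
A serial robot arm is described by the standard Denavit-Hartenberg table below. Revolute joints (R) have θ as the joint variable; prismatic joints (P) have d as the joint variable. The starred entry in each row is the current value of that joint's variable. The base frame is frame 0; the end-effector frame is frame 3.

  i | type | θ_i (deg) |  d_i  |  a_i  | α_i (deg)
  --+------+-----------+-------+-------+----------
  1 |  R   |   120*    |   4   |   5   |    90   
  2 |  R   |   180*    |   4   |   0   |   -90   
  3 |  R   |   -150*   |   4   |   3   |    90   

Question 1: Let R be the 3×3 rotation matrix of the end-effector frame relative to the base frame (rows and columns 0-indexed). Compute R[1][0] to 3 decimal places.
1.000

End-effector x-axis (col 0 of R) = (0.0000,1.0000,-0.0000)
R[1][0] = 1.0000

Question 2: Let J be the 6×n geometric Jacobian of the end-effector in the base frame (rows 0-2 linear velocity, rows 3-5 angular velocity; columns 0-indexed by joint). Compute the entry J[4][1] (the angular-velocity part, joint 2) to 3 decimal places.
axis z_1 = (0.8660,0.5000,0.0000); lever o_n−o_1 = (3.4641,5.0000,-4.0000)
cross product → J_v[:, 1] = (-2.0000,3.4641,2.5981)
J_ω[:, 1] = z_1
entry J[4][1] = 0.5000

0.500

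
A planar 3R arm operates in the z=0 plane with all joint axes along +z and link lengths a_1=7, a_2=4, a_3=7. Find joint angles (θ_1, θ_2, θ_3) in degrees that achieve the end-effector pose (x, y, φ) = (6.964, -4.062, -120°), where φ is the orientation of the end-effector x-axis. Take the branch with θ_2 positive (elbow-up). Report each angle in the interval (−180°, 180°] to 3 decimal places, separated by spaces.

wrist centre = target − a_3·(cos φ, sin φ) = (10.4640, 2.0002)
cos θ_2 = (113.4960−7²−4²)/(2·7·4) = 0.8660; θ_2 = 30.0029° (elbow-up)
β = atan2(2.0002,10.4640) = 10.8215°; ψ = atan2(2.0002,10.4640) = 10.8214°
θ_1 = β − ψ = 0.0000°
θ_3 = φ − θ_1 − θ_2 = -150.0029° (wrapped to (-180°,180°])

0.000 30.003 -150.003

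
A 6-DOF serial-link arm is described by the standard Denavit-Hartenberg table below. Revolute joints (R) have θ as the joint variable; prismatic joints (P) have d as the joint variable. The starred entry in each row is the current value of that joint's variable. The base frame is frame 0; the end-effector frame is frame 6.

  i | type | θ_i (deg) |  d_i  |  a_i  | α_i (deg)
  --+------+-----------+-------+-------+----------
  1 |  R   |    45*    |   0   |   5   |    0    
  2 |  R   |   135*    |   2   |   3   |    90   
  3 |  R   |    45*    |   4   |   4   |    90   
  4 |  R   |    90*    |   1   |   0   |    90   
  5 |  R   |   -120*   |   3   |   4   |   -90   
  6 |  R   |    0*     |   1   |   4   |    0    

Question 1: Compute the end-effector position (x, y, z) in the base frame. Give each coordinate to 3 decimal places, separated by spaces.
0.131 4.402 11.495

after link 1: o_1 = (3.5355, 3.5355, 0.0000)
after link 2: o_2 = (0.5355, 3.5355, 2.0000)
after link 3: o_3 = (-2.2929, 7.5355, 4.8284)
after link 4: o_4 = (-3.0000, 7.5355, 4.1213)
after link 5: o_5 = (-2.6718, 5.5355, 8.6921)
after link 6: o_6 = (0.1312, 4.4016, 11.4952)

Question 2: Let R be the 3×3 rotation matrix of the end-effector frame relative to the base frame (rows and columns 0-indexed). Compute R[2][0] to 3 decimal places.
0.612

End-effector x-axis (col 0 of R) = (0.6124,-0.5000,0.6124)
R[2][0] = 0.6124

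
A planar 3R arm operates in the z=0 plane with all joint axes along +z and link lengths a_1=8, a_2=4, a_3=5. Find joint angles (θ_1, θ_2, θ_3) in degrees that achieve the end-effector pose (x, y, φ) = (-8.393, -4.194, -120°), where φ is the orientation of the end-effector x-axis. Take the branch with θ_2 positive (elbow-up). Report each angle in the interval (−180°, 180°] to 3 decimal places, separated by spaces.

wrist centre = target − a_3·(cos φ, sin φ) = (-5.8930, 0.1361)
cos θ_2 = (34.7460−8²−4²)/(2·8·4) = -0.7071; θ_2 = 134.9990° (elbow-up)
β = atan2(0.1361,-5.8930) = 178.6767°; ψ = atan2(2.8285,5.1716) = 28.6752°
θ_1 = β − ψ = 150.0015°
θ_3 = φ − θ_1 − θ_2 = -45.0004° (wrapped to (-180°,180°])

150.001 134.999 -45.000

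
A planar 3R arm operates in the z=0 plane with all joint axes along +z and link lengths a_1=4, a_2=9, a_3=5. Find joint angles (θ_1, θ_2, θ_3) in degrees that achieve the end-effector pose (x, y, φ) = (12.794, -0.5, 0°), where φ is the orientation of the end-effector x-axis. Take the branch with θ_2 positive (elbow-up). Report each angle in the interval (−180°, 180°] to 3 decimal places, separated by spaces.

wrist centre = target − a_3·(cos φ, sin φ) = (7.7940, -0.5000)
cos θ_2 = (60.9964−4²−9²)/(2·4·9) = -0.5000; θ_2 = 120.0033° (elbow-up)
β = atan2(-0.5000,7.7940) = -3.6706°; ψ = atan2(7.7940,-0.5004) = 93.6739°
θ_1 = β − ψ = -97.3445°
θ_3 = φ − θ_1 − θ_2 = -22.6588° (wrapped to (-180°,180°])

-97.344 120.003 -22.659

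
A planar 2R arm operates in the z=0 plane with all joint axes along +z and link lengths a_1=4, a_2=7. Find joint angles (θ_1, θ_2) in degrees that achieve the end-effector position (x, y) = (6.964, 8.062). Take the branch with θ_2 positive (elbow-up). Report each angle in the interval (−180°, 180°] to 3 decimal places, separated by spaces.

cos θ_2 = (113.4931−4²−7²)/(2·4·7) = 0.8659; θ_2 = 30.0088° (elbow-up)
β = atan2(8.0620,6.9640) = 49.1794°; ψ = atan2(3.5009,10.0616) = 19.1852°
θ_1 = β − ψ = 29.9941°

29.994 30.009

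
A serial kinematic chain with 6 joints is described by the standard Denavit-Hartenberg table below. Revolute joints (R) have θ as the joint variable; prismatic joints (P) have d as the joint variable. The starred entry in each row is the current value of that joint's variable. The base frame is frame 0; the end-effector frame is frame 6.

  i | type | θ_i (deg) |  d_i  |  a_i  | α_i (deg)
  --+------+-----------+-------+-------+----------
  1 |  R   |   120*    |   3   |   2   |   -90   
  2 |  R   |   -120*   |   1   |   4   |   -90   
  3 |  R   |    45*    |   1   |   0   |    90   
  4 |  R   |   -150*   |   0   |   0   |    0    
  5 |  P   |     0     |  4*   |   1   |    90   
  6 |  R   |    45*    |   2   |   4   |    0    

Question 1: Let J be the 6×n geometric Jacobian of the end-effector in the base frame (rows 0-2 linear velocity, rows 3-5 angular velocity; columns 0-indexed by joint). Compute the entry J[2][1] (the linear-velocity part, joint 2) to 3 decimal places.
axis z_1 = (-0.8660,-0.5000,0.0000); lever o_n−o_1 = (-6.6002,-6.3281,5.4119)
cross product → J_v[:, 1] = (-2.7059,4.6868,2.1802)
J_ω[:, 1] = z_1
entry J[2][1] = 2.1802

2.180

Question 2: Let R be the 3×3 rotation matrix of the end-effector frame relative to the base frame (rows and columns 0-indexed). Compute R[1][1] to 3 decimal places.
End-effector y-axis (col 1 of R) = (0.0221,-0.1723,0.9848)
R[1][1] = -0.1723

-0.172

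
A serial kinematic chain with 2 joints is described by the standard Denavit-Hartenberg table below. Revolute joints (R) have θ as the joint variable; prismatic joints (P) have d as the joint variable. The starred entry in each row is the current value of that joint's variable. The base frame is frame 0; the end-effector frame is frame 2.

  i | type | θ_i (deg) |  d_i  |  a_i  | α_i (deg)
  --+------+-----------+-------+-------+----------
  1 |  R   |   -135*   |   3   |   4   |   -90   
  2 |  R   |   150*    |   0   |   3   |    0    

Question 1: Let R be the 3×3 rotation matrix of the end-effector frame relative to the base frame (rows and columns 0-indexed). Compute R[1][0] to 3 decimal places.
End-effector x-axis (col 0 of R) = (0.6124,0.6124,-0.5000)
R[1][0] = 0.6124

0.612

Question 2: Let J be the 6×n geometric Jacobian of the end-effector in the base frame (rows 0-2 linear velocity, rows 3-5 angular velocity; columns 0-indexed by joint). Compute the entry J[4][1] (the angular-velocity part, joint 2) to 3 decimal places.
axis z_1 = (0.7071,-0.7071,0.0000); lever o_n−o_1 = (1.8371,1.8371,-1.5000)
cross product → J_v[:, 1] = (1.0607,1.0607,2.5981)
J_ω[:, 1] = z_1
entry J[4][1] = -0.7071

-0.707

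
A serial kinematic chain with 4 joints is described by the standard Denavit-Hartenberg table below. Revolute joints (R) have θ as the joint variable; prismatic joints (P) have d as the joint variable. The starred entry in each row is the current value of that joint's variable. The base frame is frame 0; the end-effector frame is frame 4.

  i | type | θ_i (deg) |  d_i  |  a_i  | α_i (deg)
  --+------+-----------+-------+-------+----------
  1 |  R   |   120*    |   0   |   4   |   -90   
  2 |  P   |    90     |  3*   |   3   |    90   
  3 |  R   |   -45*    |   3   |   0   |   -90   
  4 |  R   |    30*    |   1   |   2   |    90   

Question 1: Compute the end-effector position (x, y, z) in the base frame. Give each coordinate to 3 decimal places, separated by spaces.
after link 1: o_1 = (-2.0000, 3.4641, 0.0000)
after link 2: o_2 = (-4.5981, 1.9641, -3.0000)
after link 3: o_3 = (-6.0981, 4.5622, -3.0000)
after link 4: o_4 = (-5.1498, 3.9550, -4.9319)

-5.150 3.955 -4.932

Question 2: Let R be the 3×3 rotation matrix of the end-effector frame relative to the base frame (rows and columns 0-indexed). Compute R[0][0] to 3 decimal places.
0.780

End-effector x-axis (col 0 of R) = (0.7803,-0.1268,-0.6124)
R[0][0] = 0.7803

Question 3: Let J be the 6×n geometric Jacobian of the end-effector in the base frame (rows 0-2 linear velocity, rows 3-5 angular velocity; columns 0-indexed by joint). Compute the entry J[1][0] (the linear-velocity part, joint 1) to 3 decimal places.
axis z_0 = ẑ; lever o_n−o_0 = (-5.1498,3.9550,-4.9319)
cross product → J_v[:, 0] = (-3.9550,-5.1498,0.0000)
J_ω[:, 0] = z_0
entry J[1][0] = -5.1498

-5.150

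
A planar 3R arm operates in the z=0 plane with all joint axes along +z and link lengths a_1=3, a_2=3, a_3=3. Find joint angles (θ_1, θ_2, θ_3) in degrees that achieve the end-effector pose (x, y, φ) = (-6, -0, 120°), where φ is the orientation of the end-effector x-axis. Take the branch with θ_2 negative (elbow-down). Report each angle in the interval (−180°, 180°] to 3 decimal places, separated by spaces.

wrist centre = target − a_3·(cos φ, sin φ) = (-4.5000, -2.5981)
cos θ_2 = (27.0000−3²−3²)/(2·3·3) = 0.5000; θ_2 = -60.0000° (elbow-down)
β = atan2(-2.5981,-4.5000) = -150.0000°; ψ = atan2(-2.5981,4.5000) = -30.0000°
θ_1 = β − ψ = -120.0000°
θ_3 = φ − θ_1 − θ_2 = -60.0000° (wrapped to (-180°,180°])

-120.000 -60.000 -60.000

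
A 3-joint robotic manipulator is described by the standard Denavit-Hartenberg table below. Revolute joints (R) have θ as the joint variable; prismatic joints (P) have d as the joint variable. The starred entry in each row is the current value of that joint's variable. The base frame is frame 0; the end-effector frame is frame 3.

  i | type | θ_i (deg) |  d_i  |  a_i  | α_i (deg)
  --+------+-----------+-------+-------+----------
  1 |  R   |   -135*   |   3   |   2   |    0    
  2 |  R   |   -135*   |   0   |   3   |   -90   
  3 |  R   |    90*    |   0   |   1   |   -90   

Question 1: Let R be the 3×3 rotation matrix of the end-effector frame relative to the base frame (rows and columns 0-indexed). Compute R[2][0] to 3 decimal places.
-1.000

End-effector x-axis (col 0 of R) = (-0.0000,0.0000,-1.0000)
R[2][0] = -1.0000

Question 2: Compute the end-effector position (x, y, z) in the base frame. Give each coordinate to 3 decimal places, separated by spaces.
after link 1: o_1 = (-1.4142, -1.4142, 3.0000)
after link 2: o_2 = (-1.4142, 1.5858, 3.0000)
after link 3: o_3 = (-1.4142, 1.5858, 2.0000)

-1.414 1.586 2.000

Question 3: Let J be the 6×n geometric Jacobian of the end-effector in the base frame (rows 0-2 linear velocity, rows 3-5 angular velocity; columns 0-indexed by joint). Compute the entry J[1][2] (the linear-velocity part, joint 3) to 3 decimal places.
axis z_2 = (-1.0000,-0.0000,0.0000); lever o_n−o_2 = (0.0000,0.0000,-1.0000)
cross product → J_v[:, 2] = (0.0000,-1.0000,0.0000)
J_ω[:, 2] = z_2
entry J[1][2] = -1.0000

-1.000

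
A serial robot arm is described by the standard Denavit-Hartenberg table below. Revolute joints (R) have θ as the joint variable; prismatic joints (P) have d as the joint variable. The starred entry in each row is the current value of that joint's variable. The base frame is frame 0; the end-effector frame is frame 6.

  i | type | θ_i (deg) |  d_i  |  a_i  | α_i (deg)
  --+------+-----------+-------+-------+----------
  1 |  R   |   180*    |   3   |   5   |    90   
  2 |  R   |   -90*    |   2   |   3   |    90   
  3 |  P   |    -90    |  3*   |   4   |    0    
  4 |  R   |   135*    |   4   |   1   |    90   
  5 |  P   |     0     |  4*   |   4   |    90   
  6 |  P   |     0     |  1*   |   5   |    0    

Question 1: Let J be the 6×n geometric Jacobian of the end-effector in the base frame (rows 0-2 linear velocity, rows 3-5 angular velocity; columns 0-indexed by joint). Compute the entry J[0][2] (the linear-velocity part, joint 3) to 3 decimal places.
prismatic axis z_2 = (1.0000,-0.0000,-0.0000)
J_v[:, 2] = z_2; J_ω[:, 2] = (0,0,0)
entry J[0][2] = 1.0000

1.000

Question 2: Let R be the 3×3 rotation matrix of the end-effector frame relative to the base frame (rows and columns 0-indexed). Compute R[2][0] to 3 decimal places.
-0.707

End-effector x-axis (col 0 of R) = (0.0000,0.7071,-0.7071)
R[2][0] = -0.7071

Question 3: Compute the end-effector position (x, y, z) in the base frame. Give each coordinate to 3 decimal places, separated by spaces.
1.000 2.243 -9.899

after link 1: o_1 = (-5.0000, 0.0000, 3.0000)
after link 2: o_2 = (-5.0000, 2.0000, 0.0000)
after link 3: o_3 = (-2.0000, -2.0000, -0.0000)
after link 4: o_4 = (2.0000, -1.2929, -0.7071)
after link 5: o_5 = (2.0000, -1.2929, -6.3640)
after link 6: o_6 = (1.0000, 2.2426, -9.8995)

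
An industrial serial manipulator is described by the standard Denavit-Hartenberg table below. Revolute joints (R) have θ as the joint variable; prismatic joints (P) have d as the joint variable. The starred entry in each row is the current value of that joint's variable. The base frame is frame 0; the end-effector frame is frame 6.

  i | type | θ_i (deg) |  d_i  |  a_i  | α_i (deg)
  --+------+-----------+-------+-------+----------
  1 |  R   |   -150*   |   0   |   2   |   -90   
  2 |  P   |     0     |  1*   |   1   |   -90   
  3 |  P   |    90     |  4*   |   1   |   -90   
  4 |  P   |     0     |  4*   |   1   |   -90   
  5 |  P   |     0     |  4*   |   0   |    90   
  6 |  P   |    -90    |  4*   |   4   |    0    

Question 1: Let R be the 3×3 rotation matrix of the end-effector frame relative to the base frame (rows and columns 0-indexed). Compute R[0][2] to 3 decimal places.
0.866

End-effector z-axis (col 2 of R) = (0.8660,0.5000,-0.0000)
R[0][2] = 0.8660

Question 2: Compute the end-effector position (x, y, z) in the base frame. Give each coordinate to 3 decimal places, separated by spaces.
3.830 3.366 -4.000

after link 1: o_1 = (-1.7321, -1.0000, 0.0000)
after link 2: o_2 = (-2.0981, -2.3660, 0.0000)
after link 3: o_3 = (-2.5981, -1.5000, -4.0000)
after link 4: o_4 = (0.3660, 1.3660, -4.0000)
after link 5: o_5 = (0.3660, 1.3660, 0.0000)
after link 6: o_6 = (3.8301, 3.3660, -4.0000)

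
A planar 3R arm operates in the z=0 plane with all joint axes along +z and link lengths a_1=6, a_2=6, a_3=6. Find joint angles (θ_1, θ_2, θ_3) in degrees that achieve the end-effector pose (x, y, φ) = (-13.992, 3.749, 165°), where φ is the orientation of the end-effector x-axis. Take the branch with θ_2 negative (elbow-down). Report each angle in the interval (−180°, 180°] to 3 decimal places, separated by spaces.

wrist centre = target − a_3·(cos φ, sin φ) = (-8.1964, 2.1961)
cos θ_2 = (72.0045−6²−6²)/(2·6·6) = 0.0001; θ_2 = -89.9964° (elbow-down)
β = atan2(2.1961,-8.1964) = 165.0009°; ψ = atan2(-6.0000,6.0004) = -44.9982°
θ_1 = β − ψ = 209.9992°
θ_3 = φ − θ_1 − θ_2 = 44.9973° (wrapped to (-180°,180°])

-150.001 -89.996 44.997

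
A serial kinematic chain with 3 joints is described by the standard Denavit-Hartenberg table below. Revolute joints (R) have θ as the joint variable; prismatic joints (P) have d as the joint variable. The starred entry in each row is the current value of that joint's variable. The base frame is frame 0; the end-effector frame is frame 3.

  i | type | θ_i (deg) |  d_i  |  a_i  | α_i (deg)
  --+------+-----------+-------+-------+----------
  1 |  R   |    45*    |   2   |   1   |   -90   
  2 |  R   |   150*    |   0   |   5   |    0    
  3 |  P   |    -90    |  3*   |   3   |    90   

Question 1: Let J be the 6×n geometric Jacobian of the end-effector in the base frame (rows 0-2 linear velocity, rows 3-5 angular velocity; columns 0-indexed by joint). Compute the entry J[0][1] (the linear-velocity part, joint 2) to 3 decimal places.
axis z_1 = (-0.7071,0.7071,0.0000); lever o_n−o_1 = (-4.1225,0.1201,-5.0981)
cross product → J_v[:, 1] = (-3.6049,-3.6049,2.8301)
J_ω[:, 1] = z_1
entry J[0][1] = -3.6049

-3.605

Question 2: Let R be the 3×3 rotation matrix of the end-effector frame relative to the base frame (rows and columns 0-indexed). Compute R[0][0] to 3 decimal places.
End-effector x-axis (col 0 of R) = (0.3536,0.3536,-0.8660)
R[0][0] = 0.3536

0.354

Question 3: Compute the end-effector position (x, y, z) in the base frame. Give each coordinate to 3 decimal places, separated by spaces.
after link 1: o_1 = (0.7071, 0.7071, 2.0000)
after link 2: o_2 = (-2.3548, -2.3548, -0.5000)
after link 3: o_3 = (-3.4154, 0.8272, -3.0981)

-3.415 0.827 -3.098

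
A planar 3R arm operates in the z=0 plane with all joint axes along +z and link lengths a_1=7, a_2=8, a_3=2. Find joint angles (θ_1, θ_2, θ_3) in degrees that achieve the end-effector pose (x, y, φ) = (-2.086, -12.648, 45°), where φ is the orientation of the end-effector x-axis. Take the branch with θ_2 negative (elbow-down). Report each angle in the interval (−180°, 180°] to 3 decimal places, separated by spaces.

wrist centre = target − a_3·(cos φ, sin φ) = (-3.5002, -14.0622)
cos θ_2 = (209.9973−7²−8²)/(2·7·8) = 0.8660; θ_2 = -29.9974° (elbow-down)
β = atan2(-14.0622,-3.5002) = -103.9774°; ψ = atan2(-3.9997,13.9284) = -16.0220°
θ_1 = β − ψ = -87.9554°
θ_3 = φ − θ_1 − θ_2 = 162.9528° (wrapped to (-180°,180°])

-87.955 -29.997 162.953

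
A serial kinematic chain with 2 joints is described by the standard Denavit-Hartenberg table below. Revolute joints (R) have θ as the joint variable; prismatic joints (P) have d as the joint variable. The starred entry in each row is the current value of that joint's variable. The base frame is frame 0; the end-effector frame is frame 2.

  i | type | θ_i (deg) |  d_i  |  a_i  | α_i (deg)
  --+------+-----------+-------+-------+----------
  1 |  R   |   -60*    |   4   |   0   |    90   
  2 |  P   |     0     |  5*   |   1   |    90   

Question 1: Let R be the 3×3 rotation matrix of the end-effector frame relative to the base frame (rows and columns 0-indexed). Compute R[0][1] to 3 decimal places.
End-effector y-axis (col 1 of R) = (-0.8660,-0.5000,0.0000)
R[0][1] = -0.8660

-0.866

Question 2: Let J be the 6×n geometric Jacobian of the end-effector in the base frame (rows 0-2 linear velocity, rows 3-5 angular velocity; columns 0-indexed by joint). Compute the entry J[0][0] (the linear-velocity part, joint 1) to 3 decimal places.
3.366

axis z_0 = ẑ; lever o_n−o_0 = (-3.8301,-3.3660,4.0000)
cross product → J_v[:, 0] = (3.3660,-3.8301,0.0000)
J_ω[:, 0] = z_0
entry J[0][0] = 3.3660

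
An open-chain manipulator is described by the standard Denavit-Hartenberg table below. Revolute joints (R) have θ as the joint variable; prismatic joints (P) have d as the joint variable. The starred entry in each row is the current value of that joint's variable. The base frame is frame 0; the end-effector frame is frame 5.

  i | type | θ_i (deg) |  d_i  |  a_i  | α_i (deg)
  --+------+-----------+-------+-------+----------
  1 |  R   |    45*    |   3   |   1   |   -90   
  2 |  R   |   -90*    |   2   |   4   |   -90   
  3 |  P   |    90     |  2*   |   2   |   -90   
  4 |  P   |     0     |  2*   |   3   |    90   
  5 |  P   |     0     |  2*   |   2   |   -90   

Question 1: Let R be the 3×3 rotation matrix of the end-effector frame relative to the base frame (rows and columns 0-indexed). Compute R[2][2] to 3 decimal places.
End-effector z-axis (col 2 of R) = (0.0000,0.0000,-1.0000)
R[2][2] = -1.0000

-1.000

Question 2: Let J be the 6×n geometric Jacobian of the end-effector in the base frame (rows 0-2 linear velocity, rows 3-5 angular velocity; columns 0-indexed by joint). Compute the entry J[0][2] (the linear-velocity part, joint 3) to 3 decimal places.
prismatic axis z_2 = (0.7071,0.7071,-0.0000)
J_v[:, 2] = z_2; J_ω[:, 2] = (0,0,0)
entry J[0][2] = 0.7071

0.707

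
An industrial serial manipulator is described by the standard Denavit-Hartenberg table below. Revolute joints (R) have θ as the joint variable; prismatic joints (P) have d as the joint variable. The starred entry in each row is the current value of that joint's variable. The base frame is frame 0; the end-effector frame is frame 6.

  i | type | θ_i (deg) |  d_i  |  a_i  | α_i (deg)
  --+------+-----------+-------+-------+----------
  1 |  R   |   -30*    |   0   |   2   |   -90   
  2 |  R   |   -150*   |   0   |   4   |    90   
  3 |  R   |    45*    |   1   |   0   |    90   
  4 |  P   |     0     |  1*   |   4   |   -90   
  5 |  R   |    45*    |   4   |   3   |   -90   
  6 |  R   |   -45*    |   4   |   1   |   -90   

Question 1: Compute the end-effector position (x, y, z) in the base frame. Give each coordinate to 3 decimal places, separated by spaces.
-0.477 7.005 -3.175

after link 1: o_1 = (1.7321, -1.0000, 0.0000)
after link 2: o_2 = (-1.2679, 0.7321, 2.0000)
after link 3: o_3 = (-1.7010, 0.9821, 1.1340)
after link 4: o_4 = (-3.2920, 4.3501, 2.9017)
after link 5: o_5 = (-3.5240, 7.9482, -0.5624)
after link 6: o_6 = (-0.4766, 7.0053, -3.1747)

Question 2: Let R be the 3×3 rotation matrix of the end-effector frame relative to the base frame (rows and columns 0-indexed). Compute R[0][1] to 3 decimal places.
End-effector y-axis (col 1 of R) = (-0.7500,0.4330,0.5000)
R[0][1] = -0.7500

-0.750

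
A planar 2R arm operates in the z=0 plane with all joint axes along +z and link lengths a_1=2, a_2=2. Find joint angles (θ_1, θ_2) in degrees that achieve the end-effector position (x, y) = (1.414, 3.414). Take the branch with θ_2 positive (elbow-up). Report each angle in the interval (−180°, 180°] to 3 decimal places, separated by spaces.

44.991 45.021

cos θ_2 = (13.6548−2²−2²)/(2·2·2) = 0.7068; θ_2 = 45.0209° (elbow-up)
β = atan2(3.4140,1.4140) = 67.5018°; ψ = atan2(1.4147,3.4137) = 22.5104°
θ_1 = β − ψ = 44.9914°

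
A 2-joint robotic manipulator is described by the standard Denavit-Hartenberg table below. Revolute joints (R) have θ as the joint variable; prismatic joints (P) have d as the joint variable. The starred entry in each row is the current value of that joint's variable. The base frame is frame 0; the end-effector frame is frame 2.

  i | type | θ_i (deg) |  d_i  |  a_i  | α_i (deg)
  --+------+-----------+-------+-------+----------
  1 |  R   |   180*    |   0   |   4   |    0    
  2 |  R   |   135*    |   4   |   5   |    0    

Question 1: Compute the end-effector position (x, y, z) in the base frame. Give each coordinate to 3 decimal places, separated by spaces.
-0.464 -3.536 4.000

after link 1: o_1 = (-4.0000, 0.0000, 0.0000)
after link 2: o_2 = (-0.4645, -3.5355, 4.0000)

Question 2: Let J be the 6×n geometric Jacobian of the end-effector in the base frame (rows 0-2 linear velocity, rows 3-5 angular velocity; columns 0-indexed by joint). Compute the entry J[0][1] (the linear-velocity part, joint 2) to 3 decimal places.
3.536

axis z_1 = (0.0000,0.0000,1.0000); lever o_n−o_1 = (3.5355,-3.5355,4.0000)
cross product → J_v[:, 1] = (3.5355,3.5355,-0.0000)
J_ω[:, 1] = z_1
entry J[0][1] = 3.5355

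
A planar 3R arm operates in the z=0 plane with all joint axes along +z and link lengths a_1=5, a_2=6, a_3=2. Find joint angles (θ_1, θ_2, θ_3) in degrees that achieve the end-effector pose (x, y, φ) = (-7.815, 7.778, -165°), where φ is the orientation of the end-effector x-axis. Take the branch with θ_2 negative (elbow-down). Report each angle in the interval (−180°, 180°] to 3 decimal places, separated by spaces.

149.998 -44.996 89.998

wrist centre = target − a_3·(cos φ, sin φ) = (-5.8831, 8.2956)
cos θ_2 = (103.4290−5²−6²)/(2·5·6) = 0.7072; θ_2 = -44.9964° (elbow-down)
β = atan2(8.2956,-5.8831) = 125.3437°; ψ = atan2(-4.2424,9.2429) = -24.6545°
θ_1 = β − ψ = 149.9982°
θ_3 = φ − θ_1 − θ_2 = 89.9982° (wrapped to (-180°,180°])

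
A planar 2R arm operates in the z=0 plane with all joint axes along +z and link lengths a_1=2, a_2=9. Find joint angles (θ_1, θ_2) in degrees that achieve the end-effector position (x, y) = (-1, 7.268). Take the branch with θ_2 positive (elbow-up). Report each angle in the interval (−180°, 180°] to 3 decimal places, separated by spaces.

-44.329 149.998

cos θ_2 = (53.8238−2²−9²)/(2·2·9) = -0.8660; θ_2 = 149.9976° (elbow-up)
β = atan2(7.2680,-1.0000) = 97.8341°; ψ = atan2(4.5003,-5.7940) = 142.1630°
θ_1 = β − ψ = -44.3289°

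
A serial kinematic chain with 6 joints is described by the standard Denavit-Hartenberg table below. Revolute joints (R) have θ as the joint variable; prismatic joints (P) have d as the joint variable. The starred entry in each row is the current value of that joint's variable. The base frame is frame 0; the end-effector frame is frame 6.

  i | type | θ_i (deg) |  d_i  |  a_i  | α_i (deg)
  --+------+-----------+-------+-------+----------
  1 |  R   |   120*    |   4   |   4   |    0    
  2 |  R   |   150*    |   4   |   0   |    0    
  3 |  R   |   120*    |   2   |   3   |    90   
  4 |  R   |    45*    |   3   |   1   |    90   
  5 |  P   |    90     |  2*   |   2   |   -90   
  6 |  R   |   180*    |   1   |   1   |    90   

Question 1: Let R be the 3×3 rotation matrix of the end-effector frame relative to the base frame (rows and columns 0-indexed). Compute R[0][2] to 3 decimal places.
End-effector z-axis (col 2 of R) = (-0.6124,-0.3536,0.7071)
R[0][2] = -0.6124

-0.612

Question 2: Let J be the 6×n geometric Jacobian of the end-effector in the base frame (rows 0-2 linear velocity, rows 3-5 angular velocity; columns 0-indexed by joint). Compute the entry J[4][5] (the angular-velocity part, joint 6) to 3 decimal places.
axis z_5 = (-0.6124,-0.3536,-0.7071); lever o_n−o_5 = (-1.1124,0.5125,-0.7071)
cross product → J_v[:, 5] = (0.6124,0.3536,-0.7071)
J_ω[:, 5] = z_5
entry J[4][5] = -0.3536

-0.354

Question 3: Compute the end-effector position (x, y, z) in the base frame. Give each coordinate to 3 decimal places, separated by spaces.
3.823 2.207 8.586

after link 1: o_1 = (-2.0000, 3.4641, 4.0000)
after link 2: o_2 = (-2.0000, 3.4641, 8.0000)
after link 3: o_3 = (0.5981, 4.9641, 10.0000)
after link 4: o_4 = (2.7104, 2.7196, 10.7071)
after link 5: o_5 = (4.9352, 1.6946, 9.2929)
after link 6: o_6 = (3.8228, 2.2071, 8.5858)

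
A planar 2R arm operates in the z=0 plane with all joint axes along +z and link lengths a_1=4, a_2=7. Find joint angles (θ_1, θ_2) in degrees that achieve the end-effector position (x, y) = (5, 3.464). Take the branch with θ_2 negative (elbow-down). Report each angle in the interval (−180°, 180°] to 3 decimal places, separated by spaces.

cos θ_2 = (36.9993−4²−7²)/(2·4·7) = -0.5000; θ_2 = -120.0008° (elbow-down)
β = atan2(3.4640,5.0000) = 34.7142°; ψ = atan2(-6.0621,0.4999) = -85.2858°
θ_1 = β − ψ = 120.0000°

120.000 -120.001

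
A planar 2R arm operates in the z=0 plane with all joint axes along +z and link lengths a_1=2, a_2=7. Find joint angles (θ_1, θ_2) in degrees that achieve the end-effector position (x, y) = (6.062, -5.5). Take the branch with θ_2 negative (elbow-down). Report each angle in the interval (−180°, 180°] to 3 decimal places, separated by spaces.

cos θ_2 = (66.9978−2²−7²)/(2·2·7) = 0.4999; θ_2 = -60.0051° (elbow-down)
β = atan2(-5.5000,6.0620) = -42.2172°; ψ = atan2(-6.0625,5.4995) = -47.7879°
θ_1 = β − ψ = 5.5707°

5.571 -60.005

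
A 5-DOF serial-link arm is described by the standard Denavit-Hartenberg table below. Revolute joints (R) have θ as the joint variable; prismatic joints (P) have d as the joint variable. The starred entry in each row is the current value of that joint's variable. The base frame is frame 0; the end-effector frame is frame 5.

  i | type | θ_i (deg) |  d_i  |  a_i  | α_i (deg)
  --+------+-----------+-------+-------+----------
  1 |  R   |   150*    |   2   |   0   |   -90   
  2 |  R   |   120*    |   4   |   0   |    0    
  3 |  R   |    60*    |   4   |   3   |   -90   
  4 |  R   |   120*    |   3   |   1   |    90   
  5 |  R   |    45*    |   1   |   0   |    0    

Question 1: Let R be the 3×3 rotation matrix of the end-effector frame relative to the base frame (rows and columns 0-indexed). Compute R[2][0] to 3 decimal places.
0.707

End-effector x-axis (col 0 of R) = (0.0000,0.7071,0.7071)
R[2][0] = 0.7071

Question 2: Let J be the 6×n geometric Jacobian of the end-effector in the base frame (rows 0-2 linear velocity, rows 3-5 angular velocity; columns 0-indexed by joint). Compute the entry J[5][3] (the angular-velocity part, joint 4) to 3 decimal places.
axis z_3 = (0.0000,-0.0000,1.0000); lever o_n−o_3 = (1.0000,1.0000,3.0000)
cross product → J_v[:, 3] = (-1.0000,1.0000,0.0000)
J_ω[:, 3] = z_3
entry J[5][3] = 1.0000

1.000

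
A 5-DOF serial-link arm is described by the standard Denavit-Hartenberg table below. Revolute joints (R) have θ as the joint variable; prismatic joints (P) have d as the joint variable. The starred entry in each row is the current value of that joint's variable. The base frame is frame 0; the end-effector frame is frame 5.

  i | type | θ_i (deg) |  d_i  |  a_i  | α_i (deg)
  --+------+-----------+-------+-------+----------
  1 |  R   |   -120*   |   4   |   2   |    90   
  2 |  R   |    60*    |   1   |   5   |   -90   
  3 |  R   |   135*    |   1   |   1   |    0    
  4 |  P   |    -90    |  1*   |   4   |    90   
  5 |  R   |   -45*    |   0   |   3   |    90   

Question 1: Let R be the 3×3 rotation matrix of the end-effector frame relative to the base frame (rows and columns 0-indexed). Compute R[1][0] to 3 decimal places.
End-effector x-axis (col 0 of R) = (0.0018,-0.9968,0.0795)
R[1][0] = -0.9968

-0.997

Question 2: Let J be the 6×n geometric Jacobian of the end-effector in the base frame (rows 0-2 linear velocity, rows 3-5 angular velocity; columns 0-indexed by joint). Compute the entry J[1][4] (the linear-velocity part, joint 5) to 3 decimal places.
0.191

axis z_4 = (-0.7891,0.0474,0.6124); lever o_n−o_4 = (0.0055,-2.9905,0.2384)
cross product → J_v[:, 4] = (1.8426,0.1915,2.3597)
J_ω[:, 4] = z_4
entry J[1][4] = 0.1915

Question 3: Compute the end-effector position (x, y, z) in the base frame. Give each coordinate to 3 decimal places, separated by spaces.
after link 1: o_1 = (-1.0000, -1.7321, 4.0000)
after link 2: o_2 = (-3.1160, -3.3971, 8.3301)
after link 3: o_3 = (-1.8939, -2.6945, 8.2178)
after link 4: o_4 = (0.2815, -4.5834, 11.1672)
after link 5: o_5 = (0.2870, -7.5739, 11.4056)

0.287 -7.574 11.406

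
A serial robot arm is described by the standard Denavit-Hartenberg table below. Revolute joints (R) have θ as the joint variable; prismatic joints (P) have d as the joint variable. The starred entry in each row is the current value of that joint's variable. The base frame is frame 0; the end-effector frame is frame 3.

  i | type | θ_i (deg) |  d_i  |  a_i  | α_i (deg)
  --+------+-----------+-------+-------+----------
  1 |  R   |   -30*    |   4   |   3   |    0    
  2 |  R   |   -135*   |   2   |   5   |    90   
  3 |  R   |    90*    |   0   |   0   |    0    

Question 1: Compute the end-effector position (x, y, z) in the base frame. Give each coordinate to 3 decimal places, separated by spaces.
after link 1: o_1 = (2.5981, -1.5000, 4.0000)
after link 2: o_2 = (-2.2316, -2.7941, 6.0000)
after link 3: o_3 = (-2.2316, -2.7941, 6.0000)

-2.232 -2.794 6.000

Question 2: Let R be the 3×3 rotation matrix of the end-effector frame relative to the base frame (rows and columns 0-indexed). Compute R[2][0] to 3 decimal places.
End-effector x-axis (col 0 of R) = (-0.0000,-0.0000,1.0000)
R[2][0] = 1.0000

1.000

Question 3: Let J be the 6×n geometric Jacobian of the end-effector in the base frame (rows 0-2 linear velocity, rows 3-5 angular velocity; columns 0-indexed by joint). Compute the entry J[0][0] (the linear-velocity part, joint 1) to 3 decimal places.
axis z_0 = ẑ; lever o_n−o_0 = (-2.2316,-2.7941,6.0000)
cross product → J_v[:, 0] = (2.7941,-2.2316,0.0000)
J_ω[:, 0] = z_0
entry J[0][0] = 2.7941

2.794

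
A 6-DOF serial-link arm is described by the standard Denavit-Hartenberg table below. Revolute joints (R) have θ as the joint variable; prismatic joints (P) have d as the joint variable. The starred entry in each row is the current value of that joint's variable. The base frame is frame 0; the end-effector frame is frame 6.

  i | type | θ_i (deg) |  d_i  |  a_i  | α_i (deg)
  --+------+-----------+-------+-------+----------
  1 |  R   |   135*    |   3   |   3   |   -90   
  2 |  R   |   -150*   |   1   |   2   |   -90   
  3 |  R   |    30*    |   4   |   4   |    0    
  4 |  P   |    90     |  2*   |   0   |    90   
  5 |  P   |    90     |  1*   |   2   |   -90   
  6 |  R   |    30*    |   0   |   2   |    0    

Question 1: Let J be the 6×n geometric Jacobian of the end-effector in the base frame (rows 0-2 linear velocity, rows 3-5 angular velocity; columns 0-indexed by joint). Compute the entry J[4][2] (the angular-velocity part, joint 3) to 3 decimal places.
0.354

axis z_2 = (-0.3536,0.3536,0.8660); lever o_n−o_2 = (0.0947,2.7337,10.1603)
cross product → J_v[:, 2] = (1.2247,3.6742,-1.0000)
J_ω[:, 2] = z_2
entry J[4][2] = 0.3536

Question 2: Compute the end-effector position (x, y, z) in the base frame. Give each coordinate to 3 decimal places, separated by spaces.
after link 1: o_1 = (-2.1213, 2.1213, 3.0000)
after link 2: o_2 = (-1.6037, 0.1895, 4.0000)
after link 3: o_3 = (0.5176, 0.8966, 9.1962)
after link 4: o_4 = (-0.1895, 1.6037, 10.9282)
after link 5: o_5 = (-0.0127, 2.1340, 13.0933)
after link 6: o_6 = (-1.5089, 2.9232, 14.1603)

-1.509 2.923 14.160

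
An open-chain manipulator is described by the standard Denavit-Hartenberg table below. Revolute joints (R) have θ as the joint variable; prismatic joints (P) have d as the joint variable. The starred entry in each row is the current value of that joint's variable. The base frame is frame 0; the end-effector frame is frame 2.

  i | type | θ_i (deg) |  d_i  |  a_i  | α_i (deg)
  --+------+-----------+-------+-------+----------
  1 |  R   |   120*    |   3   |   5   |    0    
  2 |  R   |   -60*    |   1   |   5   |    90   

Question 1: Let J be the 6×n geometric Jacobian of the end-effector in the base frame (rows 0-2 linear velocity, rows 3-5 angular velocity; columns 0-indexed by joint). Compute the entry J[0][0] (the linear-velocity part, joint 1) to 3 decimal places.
-8.660

axis z_0 = ẑ; lever o_n−o_0 = (0.0000,8.6603,4.0000)
cross product → J_v[:, 0] = (-8.6603,0.0000,0.0000)
J_ω[:, 0] = z_0
entry J[0][0] = -8.6603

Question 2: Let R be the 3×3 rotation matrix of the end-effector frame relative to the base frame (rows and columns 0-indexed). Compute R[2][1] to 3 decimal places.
1.000

End-effector y-axis (col 1 of R) = (-0.0000,0.0000,1.0000)
R[2][1] = 1.0000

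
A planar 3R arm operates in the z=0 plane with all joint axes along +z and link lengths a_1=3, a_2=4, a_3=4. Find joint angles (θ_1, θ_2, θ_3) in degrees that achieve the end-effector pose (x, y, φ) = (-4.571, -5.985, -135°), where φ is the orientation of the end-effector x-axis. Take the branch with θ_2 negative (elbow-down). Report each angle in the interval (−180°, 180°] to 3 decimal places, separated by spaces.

-45.004 -119.999 30.002

wrist centre = target − a_3·(cos φ, sin φ) = (-1.7426, -3.1566)
cos θ_2 = (13.0005−3²−4²)/(2·3·4) = -0.5000; θ_2 = -119.9986° (elbow-down)
β = atan2(-3.1566,-1.7426) = -118.9007°; ψ = atan2(-3.4642,1.0001) = -73.8968°
θ_1 = β − ψ = -45.0039°
θ_3 = φ − θ_1 − θ_2 = 30.0025° (wrapped to (-180°,180°])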